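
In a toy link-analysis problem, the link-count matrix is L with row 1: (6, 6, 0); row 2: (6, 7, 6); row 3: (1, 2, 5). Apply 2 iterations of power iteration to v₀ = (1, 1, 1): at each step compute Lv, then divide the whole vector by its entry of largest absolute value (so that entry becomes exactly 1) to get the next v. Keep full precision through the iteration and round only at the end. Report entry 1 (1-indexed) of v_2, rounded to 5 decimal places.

Lv0 = (12.000000, 19.000000, 8.000000); divide by 19.000000 → v1 = (0.631579, 1.000000, 0.421053)
Lv1 = (9.789474, 13.315789, 4.736842); divide by 13.315789 → v2 = (0.735178, 1.000000, 0.355731)
Requested entry of v2: 186/253 = 0.73518

0.73518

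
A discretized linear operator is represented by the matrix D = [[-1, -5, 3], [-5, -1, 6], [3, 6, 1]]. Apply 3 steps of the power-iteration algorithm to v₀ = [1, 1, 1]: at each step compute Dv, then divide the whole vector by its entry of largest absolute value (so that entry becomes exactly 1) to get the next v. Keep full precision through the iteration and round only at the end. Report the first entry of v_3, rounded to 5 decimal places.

Dv0 = (-3.000000, 0.000000, 10.000000); divide by 10.000000 → v1 = (-0.300000, 0.000000, 1.000000)
Dv1 = (3.300000, 7.500000, 0.100000); divide by 7.500000 → v2 = (0.440000, 1.000000, 0.013333)
Dv2 = (-5.400000, -3.120000, 7.333333); divide by 7.333333 → v3 = (-0.736364, -0.425455, 1.000000)
Requested entry of v3: -405/550 = -0.73636

-0.73636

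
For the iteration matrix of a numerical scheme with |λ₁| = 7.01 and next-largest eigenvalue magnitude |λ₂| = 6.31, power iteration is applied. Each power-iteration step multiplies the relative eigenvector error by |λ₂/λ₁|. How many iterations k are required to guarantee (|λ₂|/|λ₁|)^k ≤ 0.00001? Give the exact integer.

110

|λ₂/λ₁| = 6.31/7.01 = 0.90014
Need k ≥ ln(0.00001) / ln(0.90014) = -11.5129 / -0.1052 ≈ 109.436
Smallest integer k satisfying the bound: 110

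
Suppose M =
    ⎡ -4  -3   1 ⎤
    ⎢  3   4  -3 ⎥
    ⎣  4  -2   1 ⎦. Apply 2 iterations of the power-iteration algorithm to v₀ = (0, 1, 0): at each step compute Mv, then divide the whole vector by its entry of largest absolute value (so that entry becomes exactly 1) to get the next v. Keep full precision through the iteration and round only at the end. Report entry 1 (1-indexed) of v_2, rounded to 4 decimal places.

0.0909

Mv0 = (-3.00000, 4.00000, -2.00000); divide by 4.00000 → v1 = (-0.75000, 1.00000, -0.50000)
Mv1 = (-0.50000, 3.25000, -5.50000); divide by -5.50000 → v2 = (0.09091, -0.59091, 1.00000)
Requested entry of v2: -2/-22 = 0.0909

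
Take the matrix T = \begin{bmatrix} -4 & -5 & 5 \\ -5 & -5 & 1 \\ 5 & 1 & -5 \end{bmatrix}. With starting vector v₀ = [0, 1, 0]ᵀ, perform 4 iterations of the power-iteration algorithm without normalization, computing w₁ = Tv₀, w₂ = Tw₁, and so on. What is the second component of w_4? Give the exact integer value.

6326

w1 = Tv₀ = ((-4)·0 + (-5)·1 + 5·0; (-5)·0 + (-5)·1 + 1·0; 5·0 + 1·1 + (-5)·0) = (-5, -5, 1)
w2 = Tw1 = ((-4)·(-5) + (-5)·(-5) + 5·1; (-5)·(-5) + (-5)·(-5) + 1·1; 5·(-5) + 1·(-5) + (-5)·1) = (50, 51, -35)
w3 = Tw2 = (-630, -540, 476)
w4 = Tw3 = (7600, 6326, -6070)
The requested component of w4 is 6326.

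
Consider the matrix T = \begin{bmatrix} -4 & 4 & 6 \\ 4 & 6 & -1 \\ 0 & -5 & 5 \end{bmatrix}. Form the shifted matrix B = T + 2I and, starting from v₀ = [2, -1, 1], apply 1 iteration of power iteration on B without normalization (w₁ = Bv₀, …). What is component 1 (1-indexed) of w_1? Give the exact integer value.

B = T + 2I has rows (-2, 4, 6); (4, 8, -1); (0, -5, 7)
w1 = Bv₀ = (-2, -1, 12)
Requested component of w1: -2

-2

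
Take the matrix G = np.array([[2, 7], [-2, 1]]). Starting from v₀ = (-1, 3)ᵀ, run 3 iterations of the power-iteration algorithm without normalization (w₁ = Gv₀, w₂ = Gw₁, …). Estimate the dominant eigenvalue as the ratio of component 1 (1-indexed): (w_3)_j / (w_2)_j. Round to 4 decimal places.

w1 = Gv₀ = (2·(-1) + 7·3; (-2)·(-1) + 1·3) = (19, 5)
w2 = Gw1 = (2·19 + 7·5; (-2)·19 + 1·5) = (73, -33)
w3 = Gw2 = (-85, -179)
Ratio at component: -85 / 73 = -1.1644

-1.1644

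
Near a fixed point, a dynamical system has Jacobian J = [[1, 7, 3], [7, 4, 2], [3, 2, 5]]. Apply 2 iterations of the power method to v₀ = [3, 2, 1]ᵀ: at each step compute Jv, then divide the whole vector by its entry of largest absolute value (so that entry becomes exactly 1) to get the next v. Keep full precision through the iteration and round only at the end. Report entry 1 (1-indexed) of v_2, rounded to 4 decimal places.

Jv0 = (20.00000, 31.00000, 18.00000); divide by 31.00000 → v1 = (0.64516, 1.00000, 0.58065)
Jv1 = (9.38710, 9.67742, 6.83871); divide by 9.67742 → v2 = (0.97000, 1.00000, 0.70667)
Requested entry of v2: 291/300 = 0.9700

0.9700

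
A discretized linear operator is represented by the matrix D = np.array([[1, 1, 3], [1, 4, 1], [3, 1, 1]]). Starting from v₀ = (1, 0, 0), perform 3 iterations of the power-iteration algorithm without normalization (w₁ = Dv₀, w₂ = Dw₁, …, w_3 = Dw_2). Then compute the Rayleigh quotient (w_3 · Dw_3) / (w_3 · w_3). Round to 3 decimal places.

w1 = Dv₀ = (1·1 + 1·0 + 3·0; 1·1 + 4·0 + 1·0; 3·1 + 1·0 + 1·0) = (1, 1, 3)
w2 = Dw1 = (1·1 + 1·1 + 3·3; 1·1 + 4·1 + 1·3; 3·1 + 1·1 + 1·3) = (11, 8, 7)
w3 = Dw2 = (40, 50, 48)
Dw3 = (234, 288, 218)
w3·Dw3 = 40·234 + 50·288 + 48·218 = 34224; w3·w3 = 40·40 + 50·50 + 48·48 = 6404
λ ≈ 34224/6404 = 5.344

5.344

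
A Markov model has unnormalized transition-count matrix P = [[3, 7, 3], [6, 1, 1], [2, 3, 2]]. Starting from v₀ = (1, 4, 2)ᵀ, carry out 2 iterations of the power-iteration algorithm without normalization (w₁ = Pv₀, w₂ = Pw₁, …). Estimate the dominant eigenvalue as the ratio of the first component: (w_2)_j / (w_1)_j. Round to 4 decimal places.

w1 = Pv₀ = (3·1 + 7·4 + 3·2; 6·1 + 1·4 + 1·2; 2·1 + 3·4 + 2·2) = (37, 12, 18)
w2 = Pw1 = (3·37 + 7·12 + 3·18; 6·37 + 1·12 + 1·18; 2·37 + 3·12 + 2·18) = (249, 252, 146)
Ratio at component: 249 / 37 = 6.7297

6.7297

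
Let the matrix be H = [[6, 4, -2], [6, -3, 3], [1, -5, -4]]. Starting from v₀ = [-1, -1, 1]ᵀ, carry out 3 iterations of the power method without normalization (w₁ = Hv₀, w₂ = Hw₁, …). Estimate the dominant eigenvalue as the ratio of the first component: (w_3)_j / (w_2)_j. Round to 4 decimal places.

w1 = Hv₀ = (6·(-1) + 4·(-1) + (-2)·1; 6·(-1) + (-3)·(-1) + 3·1; 1·(-1) + (-5)·(-1) + (-4)·1) = (-12, 0, 0)
w2 = Hw1 = (6·(-12) + 4·0 + (-2)·0; 6·(-12) + (-3)·0 + 3·0; 1·(-12) + (-5)·0 + (-4)·0) = (-72, -72, -12)
w3 = Hw2 = (-696, -252, 336)
Ratio at component: -696 / -72 = 9.6667

9.6667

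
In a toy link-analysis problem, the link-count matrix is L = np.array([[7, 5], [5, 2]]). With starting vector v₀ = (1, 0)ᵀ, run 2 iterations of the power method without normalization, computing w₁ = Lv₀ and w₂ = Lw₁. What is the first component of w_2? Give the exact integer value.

74

w1 = Lv₀ = (7·1 + 5·0; 5·1 + 2·0) = (7, 5)
w2 = Lw1 = (7·7 + 5·5; 5·7 + 2·5) = (74, 45)
The requested component of w2 is 74.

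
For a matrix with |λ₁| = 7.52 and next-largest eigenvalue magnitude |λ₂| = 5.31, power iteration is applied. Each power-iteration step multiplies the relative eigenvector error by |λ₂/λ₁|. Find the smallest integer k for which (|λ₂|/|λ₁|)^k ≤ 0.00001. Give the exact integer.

34

|λ₂/λ₁| = 5.31/7.52 = 0.70612
Need k ≥ ln(0.00001) / ln(0.70612) = -11.5129 / -0.3480 ≈ 33.086
Smallest integer k satisfying the bound: 34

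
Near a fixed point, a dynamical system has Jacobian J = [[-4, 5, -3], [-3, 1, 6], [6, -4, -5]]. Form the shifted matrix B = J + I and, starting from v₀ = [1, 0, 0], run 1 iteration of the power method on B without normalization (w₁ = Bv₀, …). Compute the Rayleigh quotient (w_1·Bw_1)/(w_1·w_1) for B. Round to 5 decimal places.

-4.16667

B = J + I has rows (-3, 5, -3); (-3, 2, 6); (6, -4, -4)
w1 = Bv₀ = (-3, -3, 6)
Bw1 = (-24, 39, -30)
w1·Bw1 = -225; w1·w1 = 54; μ ≈ -225/54 = -4.16667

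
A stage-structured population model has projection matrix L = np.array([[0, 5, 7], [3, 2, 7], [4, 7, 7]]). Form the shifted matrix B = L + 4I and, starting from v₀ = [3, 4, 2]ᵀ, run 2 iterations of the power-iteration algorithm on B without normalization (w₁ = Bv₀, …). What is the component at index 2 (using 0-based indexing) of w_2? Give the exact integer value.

B = L + 4I has rows (4, 5, 7); (3, 6, 7); (4, 7, 11)
w1 = Bv₀ = (46, 47, 62)
w2 = Bw1 = (853, 854, 1195)
Requested component of w2: 1195

1195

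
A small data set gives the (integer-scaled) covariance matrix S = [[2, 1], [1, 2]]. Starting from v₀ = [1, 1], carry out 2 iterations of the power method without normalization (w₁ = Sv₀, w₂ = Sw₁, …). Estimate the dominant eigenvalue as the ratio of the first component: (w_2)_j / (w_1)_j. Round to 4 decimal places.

w1 = Sv₀ = (2·1 + 1·1; 1·1 + 2·1) = (3, 3)
w2 = Sw1 = (2·3 + 1·3; 1·3 + 2·3) = (9, 9)
Ratio at component: 9 / 3 = 3.0000

λ ≈ 3.0000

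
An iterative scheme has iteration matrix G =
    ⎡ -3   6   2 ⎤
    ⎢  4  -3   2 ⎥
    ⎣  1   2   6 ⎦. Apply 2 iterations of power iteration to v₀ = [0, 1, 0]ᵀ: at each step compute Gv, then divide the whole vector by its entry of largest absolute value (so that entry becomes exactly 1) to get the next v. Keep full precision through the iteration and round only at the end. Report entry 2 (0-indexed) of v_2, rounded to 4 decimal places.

Gv0 = (6.00000, -3.00000, 2.00000); divide by 6.00000 → v1 = (1.00000, -0.50000, 0.33333)
Gv1 = (-5.33333, 6.16667, 2.00000); divide by 6.16667 → v2 = (-0.86486, 1.00000, 0.32432)
Requested entry of v2: 12/37 = 0.3243

0.3243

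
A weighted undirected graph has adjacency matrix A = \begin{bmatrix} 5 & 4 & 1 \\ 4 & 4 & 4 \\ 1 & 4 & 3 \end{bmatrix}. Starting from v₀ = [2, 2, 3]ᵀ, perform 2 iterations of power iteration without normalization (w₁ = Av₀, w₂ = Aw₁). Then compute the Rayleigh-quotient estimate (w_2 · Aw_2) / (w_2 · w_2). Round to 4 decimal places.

w1 = Av₀ = (5·2 + 4·2 + 1·3; 4·2 + 4·2 + 4·3; 1·2 + 4·2 + 3·3) = (21, 28, 19)
w2 = Aw1 = (5·21 + 4·28 + 1·19; 4·21 + 4·28 + 4·19; 1·21 + 4·28 + 3·19) = (236, 272, 190)
Aw2 = (2458, 2792, 1894)
w2·Aw2 = 236·2458 + 272·2792 + 190·1894 = 1699372; w2·w2 = 236·236 + 272·272 + 190·190 = 165780
λ ≈ 1699372/165780 = 10.2508

10.2508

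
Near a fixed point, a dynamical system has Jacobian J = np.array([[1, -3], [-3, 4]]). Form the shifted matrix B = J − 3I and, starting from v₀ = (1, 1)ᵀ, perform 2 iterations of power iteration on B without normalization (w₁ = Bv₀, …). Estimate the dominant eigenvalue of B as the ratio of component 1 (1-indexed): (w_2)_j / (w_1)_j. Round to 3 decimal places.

B = J − 3I has rows (-2, -3); (-3, 1)
w1 = Bv₀ = (-5, -2)
w2 = Bw1 = (16, 13)
Ratio: 16/-5 = -3.200

-3.200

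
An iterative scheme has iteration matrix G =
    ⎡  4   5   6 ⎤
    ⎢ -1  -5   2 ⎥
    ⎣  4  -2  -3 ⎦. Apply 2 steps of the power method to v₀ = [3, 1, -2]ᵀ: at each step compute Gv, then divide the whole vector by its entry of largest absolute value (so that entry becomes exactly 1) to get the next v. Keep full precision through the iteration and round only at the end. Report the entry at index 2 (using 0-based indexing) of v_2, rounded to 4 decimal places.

Gv0 = (5.00000, -12.00000, 16.00000); divide by 16.00000 → v1 = (0.31250, -0.75000, 1.00000)
Gv1 = (3.50000, 5.43750, -0.25000); divide by 5.43750 → v2 = (0.64368, 1.00000, -0.04598)
Requested entry of v2: -4/87 = -0.0460

-0.0460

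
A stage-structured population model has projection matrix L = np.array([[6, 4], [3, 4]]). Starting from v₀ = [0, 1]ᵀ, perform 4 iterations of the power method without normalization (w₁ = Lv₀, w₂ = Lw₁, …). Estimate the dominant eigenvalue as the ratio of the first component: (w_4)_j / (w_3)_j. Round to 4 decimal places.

λ ≈ 8.6364

w1 = Lv₀ = (6·0 + 4·1; 3·0 + 4·1) = (4, 4)
w2 = Lw1 = (6·4 + 4·4; 3·4 + 4·4) = (40, 28)
w3 = Lw2 = (352, 232)
w4 = Lw3 = (3040, 1984)
Ratio at component: 3040 / 352 = 8.6364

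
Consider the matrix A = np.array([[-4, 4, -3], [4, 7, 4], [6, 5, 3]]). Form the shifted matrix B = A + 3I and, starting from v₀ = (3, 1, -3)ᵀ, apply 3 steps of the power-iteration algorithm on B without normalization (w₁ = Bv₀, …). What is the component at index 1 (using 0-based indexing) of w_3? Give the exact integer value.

2220

B = A + 3I has rows (-1, 4, -3); (4, 10, 4); (6, 5, 6)
w1 = Bv₀ = (10, 10, 5)
w2 = Bw1 = (15, 160, 140)
w3 = Bw2 = (205, 2220, 1730)
Requested component of w3: 2220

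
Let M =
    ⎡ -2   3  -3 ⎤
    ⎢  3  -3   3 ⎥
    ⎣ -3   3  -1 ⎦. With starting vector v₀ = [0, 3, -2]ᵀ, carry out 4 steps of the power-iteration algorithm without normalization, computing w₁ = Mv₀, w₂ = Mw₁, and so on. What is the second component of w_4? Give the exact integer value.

w1 = Mv₀ = ((-2)·0 + 3·3 + (-3)·(-2); 3·0 + (-3)·3 + 3·(-2); (-3)·0 + 3·3 + (-1)·(-2)) = (15, -15, 11)
w2 = Mw1 = ((-2)·15 + 3·(-15) + (-3)·11; 3·15 + (-3)·(-15) + 3·11; (-3)·15 + 3·(-15) + (-1)·11) = (-108, 123, -101)
w3 = Mw2 = (888, -996, 794)
w4 = Mw3 = (-7146, 8034, -6446)
The requested component of w4 is 8034.

8034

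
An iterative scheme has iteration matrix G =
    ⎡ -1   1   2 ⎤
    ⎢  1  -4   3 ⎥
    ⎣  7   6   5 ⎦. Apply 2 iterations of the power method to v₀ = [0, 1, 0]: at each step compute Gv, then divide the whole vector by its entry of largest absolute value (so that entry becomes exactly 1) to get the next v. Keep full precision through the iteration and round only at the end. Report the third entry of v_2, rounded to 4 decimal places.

0.3714

Gv0 = (1.00000, -4.00000, 6.00000); divide by 6.00000 → v1 = (0.16667, -0.66667, 1.00000)
Gv1 = (1.16667, 5.83333, 2.16667); divide by 5.83333 → v2 = (0.20000, 1.00000, 0.37143)
Requested entry of v2: 13/35 = 0.3714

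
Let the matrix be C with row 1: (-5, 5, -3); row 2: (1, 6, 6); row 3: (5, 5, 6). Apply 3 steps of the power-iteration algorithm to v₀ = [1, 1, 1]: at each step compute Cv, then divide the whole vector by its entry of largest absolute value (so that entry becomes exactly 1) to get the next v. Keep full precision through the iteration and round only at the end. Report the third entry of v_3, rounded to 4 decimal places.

Cv0 = (-3.00000, 13.00000, 16.00000); divide by 16.00000 → v1 = (-0.18750, 0.81250, 1.00000)
Cv1 = (2.00000, 10.68750, 9.12500); divide by 10.68750 → v2 = (0.18713, 1.00000, 0.85380)
Cv2 = (1.50292, 11.30994, 11.05848); divide by 11.30994 → v3 = (0.13289, 1.00000, 0.97777)
Requested entry of v3: 1891/1934 = 0.9778

0.9778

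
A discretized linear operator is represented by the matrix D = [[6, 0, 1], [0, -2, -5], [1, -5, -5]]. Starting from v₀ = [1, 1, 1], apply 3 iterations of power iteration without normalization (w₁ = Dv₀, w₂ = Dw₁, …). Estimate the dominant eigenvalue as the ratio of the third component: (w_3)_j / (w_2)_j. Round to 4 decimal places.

w1 = Dv₀ = (6·1 + 0·1 + 1·1; 0·1 + (-2)·1 + (-5)·1; 1·1 + (-5)·1 + (-5)·1) = (7, -7, -9)
w2 = Dw1 = (6·7 + 0·(-7) + 1·(-9); 0·7 + (-2)·(-7) + (-5)·(-9); 1·7 + (-5)·(-7) + (-5)·(-9)) = (33, 59, 87)
w3 = Dw2 = (285, -553, -697)
Ratio at component: -697 / 87 = -8.0115

λ ≈ -8.0115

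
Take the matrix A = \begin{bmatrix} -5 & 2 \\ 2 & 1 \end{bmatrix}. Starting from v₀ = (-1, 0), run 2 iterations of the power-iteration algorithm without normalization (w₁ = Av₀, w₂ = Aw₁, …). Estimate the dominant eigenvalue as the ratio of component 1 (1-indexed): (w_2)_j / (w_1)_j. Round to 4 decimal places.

-5.8000

w1 = Av₀ = (5, -2)
w2 = Aw1 = (-29, 8)
Ratio at component: -29 / 5 = -5.8000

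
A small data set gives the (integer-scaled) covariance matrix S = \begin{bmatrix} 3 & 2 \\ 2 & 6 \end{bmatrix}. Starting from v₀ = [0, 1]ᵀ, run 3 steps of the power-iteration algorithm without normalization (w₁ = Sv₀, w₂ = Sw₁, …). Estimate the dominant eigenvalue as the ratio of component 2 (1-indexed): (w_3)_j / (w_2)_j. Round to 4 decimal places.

w1 = Sv₀ = (3·0 + 2·1; 2·0 + 6·1) = (2, 6)
w2 = Sw1 = (3·2 + 2·6; 2·2 + 6·6) = (18, 40)
w3 = Sw2 = (134, 276)
Ratio at component: 276 / 40 = 6.9000

λ ≈ 6.9000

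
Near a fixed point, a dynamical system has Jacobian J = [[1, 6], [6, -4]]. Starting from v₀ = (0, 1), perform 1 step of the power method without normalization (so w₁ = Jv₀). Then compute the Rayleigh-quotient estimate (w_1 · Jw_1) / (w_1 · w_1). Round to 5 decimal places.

-6.07692

w1 = Jv₀ = (6, -4)
Jw1 = (-18, 52)
w1·Jw1 = 6·(-18) + (-4)·52 = -316; w1·w1 = 6·6 + (-4)·(-4) = 52
λ ≈ -316/52 = -6.07692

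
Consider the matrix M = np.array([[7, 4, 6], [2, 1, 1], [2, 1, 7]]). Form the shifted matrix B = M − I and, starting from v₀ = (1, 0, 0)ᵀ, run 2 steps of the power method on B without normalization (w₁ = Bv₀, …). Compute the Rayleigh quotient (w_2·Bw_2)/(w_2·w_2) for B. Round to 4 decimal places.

B = M − I has rows (6, 4, 6); (2, 0, 1); (2, 1, 6)
w1 = Bv₀ = (6, 2, 2)
w2 = Bw1 = (56, 14, 26)
Bw2 = (548, 138, 282)
w2·Bw2 = 39952; w2·w2 = 4008; μ ≈ 39952/4008 = 9.9681

μ ≈ 9.9681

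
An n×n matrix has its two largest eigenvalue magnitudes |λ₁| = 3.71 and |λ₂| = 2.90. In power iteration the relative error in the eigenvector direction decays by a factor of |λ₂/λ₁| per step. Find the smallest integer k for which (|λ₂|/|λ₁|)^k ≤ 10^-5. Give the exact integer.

|λ₂/λ₁| = 2.90/3.71 = 0.78167
Need k ≥ ln(10^-5) / ln(0.78167) = -11.5129 / -0.2463 ≈ 46.739
Smallest integer k satisfying the bound: 47

47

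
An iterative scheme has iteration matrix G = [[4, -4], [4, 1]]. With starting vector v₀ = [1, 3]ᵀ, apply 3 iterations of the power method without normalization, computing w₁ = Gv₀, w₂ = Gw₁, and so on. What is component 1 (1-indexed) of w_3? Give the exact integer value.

-140

w1 = Gv₀ = (4·1 + (-4)·3; 4·1 + 1·3) = (-8, 7)
w2 = Gw1 = (4·(-8) + (-4)·7; 4·(-8) + 1·7) = (-60, -25)
w3 = Gw2 = (-140, -265)
The requested component of w3 is -140.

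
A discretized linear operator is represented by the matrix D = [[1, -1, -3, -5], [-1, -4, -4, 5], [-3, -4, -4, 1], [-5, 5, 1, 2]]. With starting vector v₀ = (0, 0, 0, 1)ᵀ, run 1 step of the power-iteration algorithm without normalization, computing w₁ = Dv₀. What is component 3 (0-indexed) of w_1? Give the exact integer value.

2

w1 = Dv₀ = (1·0 + (-1)·0 + (-3)·0 + (-5)·1; (-1)·0 + (-4)·0 + (-4)·0 + 5·1; (-3)·0 + (-4)·0 + (-4)·0 + 1·1; (-5)·0 + 5·0 + 1·0 + 2·1) = (-5, 5, 1, 2)
The requested component of w1 is 2.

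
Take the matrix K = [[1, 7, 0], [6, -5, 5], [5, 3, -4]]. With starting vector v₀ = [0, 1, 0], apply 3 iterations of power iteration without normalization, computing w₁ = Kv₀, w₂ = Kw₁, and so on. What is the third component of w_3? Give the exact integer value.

w1 = Kv₀ = (7, -5, 3)
w2 = Kw1 = (-28, 82, 8)
w3 = Kw2 = (546, -538, 74)
The requested component of w3 is 74.

74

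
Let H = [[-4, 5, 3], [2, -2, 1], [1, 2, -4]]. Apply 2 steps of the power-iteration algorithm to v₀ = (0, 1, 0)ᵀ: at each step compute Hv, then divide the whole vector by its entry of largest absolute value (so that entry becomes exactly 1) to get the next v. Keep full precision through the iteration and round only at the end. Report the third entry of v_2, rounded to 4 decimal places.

Hv0 = (5.00000, -2.00000, 2.00000); divide by 5.00000 → v1 = (1.00000, -0.40000, 0.40000)
Hv1 = (-4.80000, 3.20000, -1.40000); divide by -4.80000 → v2 = (1.00000, -0.66667, 0.29167)
Requested entry of v2: -7/-24 = 0.2917

0.2917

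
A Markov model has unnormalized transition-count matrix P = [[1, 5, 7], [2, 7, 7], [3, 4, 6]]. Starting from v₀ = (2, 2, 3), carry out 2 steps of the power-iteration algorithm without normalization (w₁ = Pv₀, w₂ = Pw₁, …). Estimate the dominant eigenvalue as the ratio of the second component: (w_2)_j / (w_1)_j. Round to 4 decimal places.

λ ≈ 14.4359

w1 = Pv₀ = (33, 39, 32)
w2 = Pw1 = (452, 563, 447)
Ratio at component: 563 / 39 = 14.4359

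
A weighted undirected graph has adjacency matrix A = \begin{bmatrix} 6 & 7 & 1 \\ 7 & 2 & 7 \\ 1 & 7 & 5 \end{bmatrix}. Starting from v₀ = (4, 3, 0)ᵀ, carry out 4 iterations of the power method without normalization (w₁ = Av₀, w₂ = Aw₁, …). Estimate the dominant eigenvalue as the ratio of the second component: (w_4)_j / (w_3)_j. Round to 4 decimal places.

λ ≈ 14.7141

w1 = Av₀ = (6·4 + 7·3 + 1·0; 7·4 + 2·3 + 7·0; 1·4 + 7·3 + 5·0) = (45, 34, 25)
w2 = Aw1 = (6·45 + 7·34 + 1·25; 7·45 + 2·34 + 7·25; 1·45 + 7·34 + 5·25) = (533, 558, 408)
w3 = Aw2 = (7512, 7703, 6479)
w4 = Aw3 = (105472, 113343, 93828)
Ratio at component: 113343 / 7703 = 14.7141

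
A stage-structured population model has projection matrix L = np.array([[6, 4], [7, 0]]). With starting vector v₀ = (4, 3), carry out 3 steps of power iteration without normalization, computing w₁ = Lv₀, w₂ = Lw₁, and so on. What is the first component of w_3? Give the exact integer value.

2976

w1 = Lv₀ = (36, 28)
w2 = Lw1 = (328, 252)
w3 = Lw2 = (2976, 2296)
The requested component of w3 is 2976.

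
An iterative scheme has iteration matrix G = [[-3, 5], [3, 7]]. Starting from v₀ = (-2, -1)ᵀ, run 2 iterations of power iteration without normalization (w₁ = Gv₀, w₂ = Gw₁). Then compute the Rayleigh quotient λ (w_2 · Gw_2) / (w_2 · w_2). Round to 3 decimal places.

w1 = Gv₀ = ((-3)·(-2) + 5·(-1); 3·(-2) + 7·(-1)) = (1, -13)
w2 = Gw1 = ((-3)·1 + 5·(-13); 3·1 + 7·(-13)) = (-68, -88)
Gw2 = (-236, -820)
w2·Gw2 = (-68)·(-236) + (-88)·(-820) = 88208; w2·w2 = (-68)·(-68) + (-88)·(-88) = 12368
λ ≈ 88208/12368 = 7.132

7.132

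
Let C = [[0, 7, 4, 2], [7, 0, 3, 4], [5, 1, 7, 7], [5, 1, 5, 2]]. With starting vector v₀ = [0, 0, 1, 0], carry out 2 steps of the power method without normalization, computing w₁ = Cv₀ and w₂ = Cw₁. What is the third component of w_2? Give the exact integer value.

w1 = Cv₀ = (0·0 + 7·0 + 4·1 + 2·0; 7·0 + 0·0 + 3·1 + 4·0; 5·0 + 1·0 + 7·1 + 7·0; 5·0 + 1·0 + 5·1 + 2·0) = (4, 3, 7, 5)
w2 = Cw1 = (0·4 + 7·3 + 4·7 + 2·5; 7·4 + 0·3 + 3·7 + 4·5; 5·4 + 1·3 + 7·7 + 7·5; 5·4 + 1·3 + 5·7 + 2·5) = (59, 69, 107, 68)
The requested component of w2 is 107.

107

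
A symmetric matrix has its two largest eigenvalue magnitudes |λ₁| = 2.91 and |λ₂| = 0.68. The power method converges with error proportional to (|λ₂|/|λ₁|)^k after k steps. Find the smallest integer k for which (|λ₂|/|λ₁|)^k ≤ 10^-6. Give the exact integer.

|λ₂/λ₁| = 0.68/2.91 = 0.23368
Need k ≥ ln(10^-6) / ln(0.23368) = -13.8155 / -1.4538 ≈ 9.503
Smallest integer k satisfying the bound: 10

10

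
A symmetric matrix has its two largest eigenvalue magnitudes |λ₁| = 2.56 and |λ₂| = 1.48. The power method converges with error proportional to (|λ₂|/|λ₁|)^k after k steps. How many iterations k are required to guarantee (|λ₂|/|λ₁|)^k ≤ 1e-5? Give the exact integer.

22

|λ₂/λ₁| = 1.48/2.56 = 0.57813
Need k ≥ ln(1e-5) / ln(0.57813) = -11.5129 / -0.5480 ≈ 21.010
Smallest integer k satisfying the bound: 22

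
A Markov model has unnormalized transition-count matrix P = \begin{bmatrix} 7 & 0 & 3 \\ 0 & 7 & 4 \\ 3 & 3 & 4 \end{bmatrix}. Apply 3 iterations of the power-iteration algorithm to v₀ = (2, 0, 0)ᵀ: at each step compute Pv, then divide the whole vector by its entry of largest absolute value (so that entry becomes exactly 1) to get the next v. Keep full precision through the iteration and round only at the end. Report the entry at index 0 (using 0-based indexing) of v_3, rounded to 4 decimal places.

Pv0 = (14.00000, 0.00000, 6.00000); divide by 14.00000 → v1 = (1.00000, 0.00000, 0.42857)
Pv1 = (8.28571, 1.71429, 4.71429); divide by 8.28571 → v2 = (1.00000, 0.20690, 0.56897)
Pv2 = (8.70690, 3.72414, 5.89655); divide by 8.70690 → v3 = (1.00000, 0.42772, 0.67723)
Requested entry of v3: 1010/1010 = 1.0000

1.0000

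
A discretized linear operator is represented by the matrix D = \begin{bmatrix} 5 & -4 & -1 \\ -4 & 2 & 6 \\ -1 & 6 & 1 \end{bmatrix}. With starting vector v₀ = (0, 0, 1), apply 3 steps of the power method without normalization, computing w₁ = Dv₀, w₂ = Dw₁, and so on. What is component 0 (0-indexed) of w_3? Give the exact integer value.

w1 = Dv₀ = (-1, 6, 1)
w2 = Dw1 = (-30, 22, 38)
w3 = Dw2 = (-276, 392, 200)
The requested component of w3 is -276.

-276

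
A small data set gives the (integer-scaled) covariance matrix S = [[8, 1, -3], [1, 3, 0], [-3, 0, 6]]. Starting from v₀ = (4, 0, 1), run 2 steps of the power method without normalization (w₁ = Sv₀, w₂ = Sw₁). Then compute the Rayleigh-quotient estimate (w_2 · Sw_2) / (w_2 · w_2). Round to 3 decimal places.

w1 = Sv₀ = (29, 4, -6)
w2 = Sw1 = (254, 41, -123)
Sw2 = (2442, 377, -1500)
w2·Sw2 = 254·2442 + 41·377 + (-123)·(-1500) = 820225; w2·w2 = 254·254 + 41·41 + (-123)·(-123) = 81326
λ ≈ 820225/81326 = 10.086

λ ≈ 10.086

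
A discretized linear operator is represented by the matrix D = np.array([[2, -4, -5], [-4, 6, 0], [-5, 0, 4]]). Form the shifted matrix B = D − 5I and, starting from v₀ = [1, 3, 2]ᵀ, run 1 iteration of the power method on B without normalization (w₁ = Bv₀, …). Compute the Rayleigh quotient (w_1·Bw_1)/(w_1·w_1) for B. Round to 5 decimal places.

B = D − 5I has rows (-3, -4, -5); (-4, 1, 0); (-5, 0, -1)
w1 = Bv₀ = ((-3)·1 + (-4)·3 + (-5)·2; (-4)·1 + 1·3 + 0·2; (-5)·1 + 0·3 + (-1)·2) = (-25, -1, -7)
Bw1 = (114, 99, 132)
w1·Bw1 = -3873; w1·w1 = 675; μ ≈ -3873/675 = -5.73778

μ ≈ -5.73778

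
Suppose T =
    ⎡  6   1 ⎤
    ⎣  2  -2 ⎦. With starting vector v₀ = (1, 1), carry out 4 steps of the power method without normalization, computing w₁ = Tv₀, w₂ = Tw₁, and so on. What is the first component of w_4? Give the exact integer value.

1652

w1 = Tv₀ = (6·1 + 1·1; 2·1 + (-2)·1) = (7, 0)
w2 = Tw1 = (6·7 + 1·0; 2·7 + (-2)·0) = (42, 14)
w3 = Tw2 = (266, 56)
w4 = Tw3 = (1652, 420)
The requested component of w4 is 1652.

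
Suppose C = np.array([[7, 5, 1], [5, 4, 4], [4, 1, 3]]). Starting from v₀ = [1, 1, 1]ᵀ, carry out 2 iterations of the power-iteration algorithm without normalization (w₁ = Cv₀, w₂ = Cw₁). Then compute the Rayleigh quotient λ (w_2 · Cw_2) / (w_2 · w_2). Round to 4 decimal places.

w1 = Cv₀ = (7·1 + 5·1 + 1·1; 5·1 + 4·1 + 4·1; 4·1 + 1·1 + 3·1) = (13, 13, 8)
w2 = Cw1 = (7·13 + 5·13 + 1·8; 5·13 + 4·13 + 4·8; 4·13 + 1·13 + 3·8) = (164, 149, 89)
Cw2 = (1982, 1772, 1072)
w2·Cw2 = 164·1982 + 149·1772 + 89·1072 = 684484; w2·w2 = 164·164 + 149·149 + 89·89 = 57018
λ ≈ 684484/57018 = 12.0047

λ ≈ 12.0047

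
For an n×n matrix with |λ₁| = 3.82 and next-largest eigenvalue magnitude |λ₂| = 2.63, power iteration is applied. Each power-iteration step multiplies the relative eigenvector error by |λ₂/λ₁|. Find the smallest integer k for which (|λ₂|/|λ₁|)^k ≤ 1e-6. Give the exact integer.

|λ₂/λ₁| = 2.63/3.82 = 0.68848
Need k ≥ ln(1e-6) / ln(0.68848) = -13.8155 / -0.3733 ≈ 37.012
Smallest integer k satisfying the bound: 38

38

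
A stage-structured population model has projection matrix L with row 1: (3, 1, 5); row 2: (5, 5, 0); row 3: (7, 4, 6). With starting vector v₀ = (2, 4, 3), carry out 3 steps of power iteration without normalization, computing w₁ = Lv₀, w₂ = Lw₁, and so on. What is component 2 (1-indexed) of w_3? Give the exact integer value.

w1 = Lv₀ = (25, 30, 48)
w2 = Lw1 = (345, 275, 583)
w3 = Lw2 = (4225, 3100, 7013)
The requested component of w3 is 3100.

3100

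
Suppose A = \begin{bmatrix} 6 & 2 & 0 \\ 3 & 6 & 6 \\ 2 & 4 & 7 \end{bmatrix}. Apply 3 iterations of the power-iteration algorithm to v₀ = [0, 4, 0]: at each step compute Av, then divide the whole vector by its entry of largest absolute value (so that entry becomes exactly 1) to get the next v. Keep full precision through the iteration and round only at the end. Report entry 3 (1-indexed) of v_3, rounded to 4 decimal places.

0.8756

Av0 = (8.00000, 24.00000, 16.00000); divide by 24.00000 → v1 = (0.33333, 1.00000, 0.66667)
Av1 = (4.00000, 11.00000, 9.33333); divide by 11.00000 → v2 = (0.36364, 1.00000, 0.84848)
Av2 = (4.18182, 12.18182, 10.66667); divide by 12.18182 → v3 = (0.34328, 1.00000, 0.87562)
Requested entry of v3: 2816/3216 = 0.8756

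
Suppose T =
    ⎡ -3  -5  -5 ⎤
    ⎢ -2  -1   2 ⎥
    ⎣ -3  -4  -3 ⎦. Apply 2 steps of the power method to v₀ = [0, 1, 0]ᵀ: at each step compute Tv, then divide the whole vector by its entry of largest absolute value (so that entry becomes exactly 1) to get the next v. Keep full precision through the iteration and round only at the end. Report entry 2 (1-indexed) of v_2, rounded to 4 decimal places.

0.0750

Tv0 = (-5.00000, -1.00000, -4.00000); divide by -5.00000 → v1 = (1.00000, 0.20000, 0.80000)
Tv1 = (-8.00000, -0.60000, -6.20000); divide by -8.00000 → v2 = (1.00000, 0.07500, 0.77500)
Requested entry of v2: 3/40 = 0.0750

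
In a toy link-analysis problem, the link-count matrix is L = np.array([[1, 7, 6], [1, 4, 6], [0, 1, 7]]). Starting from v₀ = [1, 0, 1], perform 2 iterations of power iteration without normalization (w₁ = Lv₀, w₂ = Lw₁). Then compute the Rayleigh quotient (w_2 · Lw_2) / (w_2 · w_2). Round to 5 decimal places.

λ ≈ 9.57480

w1 = Lv₀ = (1·1 + 7·0 + 6·1; 1·1 + 4·0 + 6·1; 0·1 + 1·0 + 7·1) = (7, 7, 7)
w2 = Lw1 = (1·7 + 7·7 + 6·7; 1·7 + 4·7 + 6·7; 0·7 + 1·7 + 7·7) = (98, 77, 56)
Lw2 = (973, 742, 469)
w2·Lw2 = 98·973 + 77·742 + 56·469 = 178752; w2·w2 = 98·98 + 77·77 + 56·56 = 18669
λ ≈ 178752/18669 = 9.57480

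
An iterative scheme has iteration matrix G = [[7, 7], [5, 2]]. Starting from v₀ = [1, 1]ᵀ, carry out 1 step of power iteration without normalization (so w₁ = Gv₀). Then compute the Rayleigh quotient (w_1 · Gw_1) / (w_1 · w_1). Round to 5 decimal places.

λ ≈ 10.80000

w1 = Gv₀ = (14, 7)
Gw1 = (147, 84)
w1·Gw1 = 14·147 + 7·84 = 2646; w1·w1 = 14·14 + 7·7 = 245
λ ≈ 2646/245 = 10.80000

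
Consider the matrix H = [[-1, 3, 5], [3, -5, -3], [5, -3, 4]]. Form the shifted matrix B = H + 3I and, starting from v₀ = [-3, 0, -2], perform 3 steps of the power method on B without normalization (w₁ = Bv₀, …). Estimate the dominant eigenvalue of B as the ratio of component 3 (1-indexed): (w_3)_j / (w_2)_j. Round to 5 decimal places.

B = H + 3I has rows (2, 3, 5); (3, -2, -3); (5, -3, 7)
w1 = Bv₀ = (2·(-3) + 3·0 + 5·(-2); 3·(-3) + (-2)·0 + (-3)·(-2); 5·(-3) + (-3)·0 + 7·(-2)) = (-16, -3, -29)
w2 = Bw1 = (2·(-16) + 3·(-3) + 5·(-29); 3·(-16) + (-2)·(-3) + (-3)·(-29); 5·(-16) + (-3)·(-3) + 7·(-29)) = (-186, 45, -274)
w3 = Bw2 = (-1607, 174, -2983)
Ratio: -2983/-274 = 10.88686

μ ≈ 10.88686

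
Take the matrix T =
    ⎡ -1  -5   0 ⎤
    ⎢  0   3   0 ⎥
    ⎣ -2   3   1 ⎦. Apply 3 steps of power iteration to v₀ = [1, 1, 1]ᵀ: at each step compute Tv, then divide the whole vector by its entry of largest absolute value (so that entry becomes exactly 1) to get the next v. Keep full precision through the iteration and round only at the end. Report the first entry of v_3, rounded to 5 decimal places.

Tv0 = (-6.000000, 3.000000, 2.000000); divide by -6.000000 → v1 = (1.000000, -0.500000, -0.333333)
Tv1 = (1.500000, -1.500000, -3.833333); divide by -3.833333 → v2 = (-0.391304, 0.391304, 1.000000)
Tv2 = (-1.565217, 1.173913, 2.956522); divide by 2.956522 → v3 = (-0.529412, 0.397059, 1.000000)
Requested entry of v3: -36/68 = -0.52941

-0.52941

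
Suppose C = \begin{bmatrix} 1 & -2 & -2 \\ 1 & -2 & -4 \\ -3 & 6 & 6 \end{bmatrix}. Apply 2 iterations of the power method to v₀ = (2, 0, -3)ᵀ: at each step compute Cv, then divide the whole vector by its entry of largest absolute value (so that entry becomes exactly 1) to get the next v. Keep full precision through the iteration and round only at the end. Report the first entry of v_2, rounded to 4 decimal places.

Cv0 = (8.00000, 14.00000, -24.00000); divide by -24.00000 → v1 = (-0.33333, -0.58333, 1.00000)
Cv1 = (-1.16667, -3.16667, 3.50000); divide by 3.50000 → v2 = (-0.33333, -0.90476, 1.00000)
Requested entry of v2: 28/-84 = -0.3333

-0.3333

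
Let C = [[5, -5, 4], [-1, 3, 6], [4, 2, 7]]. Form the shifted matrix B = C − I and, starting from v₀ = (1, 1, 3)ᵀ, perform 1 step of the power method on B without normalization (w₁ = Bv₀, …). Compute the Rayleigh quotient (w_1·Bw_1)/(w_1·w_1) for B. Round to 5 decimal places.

8.66541

B = C − I has rows (4, -5, 4); (-1, 2, 6); (4, 2, 6)
w1 = Bv₀ = (4·1 + (-5)·1 + 4·3; (-1)·1 + 2·1 + 6·3; 4·1 + 2·1 + 6·3) = (11, 19, 24)
Bw1 = (45, 171, 226)
w1·Bw1 = 9168; w1·w1 = 1058; μ ≈ 9168/1058 = 8.66541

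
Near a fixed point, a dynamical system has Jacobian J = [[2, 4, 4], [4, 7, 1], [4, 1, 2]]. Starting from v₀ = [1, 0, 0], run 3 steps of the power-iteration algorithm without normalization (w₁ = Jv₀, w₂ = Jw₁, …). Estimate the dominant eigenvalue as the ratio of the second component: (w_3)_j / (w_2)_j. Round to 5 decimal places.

λ ≈ 11.10000

w1 = Jv₀ = (2, 4, 4)
w2 = Jw1 = (36, 40, 20)
w3 = Jw2 = (312, 444, 224)
Ratio at component: 444 / 40 = 11.10000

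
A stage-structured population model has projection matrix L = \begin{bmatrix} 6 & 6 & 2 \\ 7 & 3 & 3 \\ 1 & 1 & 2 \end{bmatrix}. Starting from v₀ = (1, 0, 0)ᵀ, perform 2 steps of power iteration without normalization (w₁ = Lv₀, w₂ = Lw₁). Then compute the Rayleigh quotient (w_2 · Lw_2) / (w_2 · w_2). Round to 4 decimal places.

w1 = Lv₀ = (6·1 + 6·0 + 2·0; 7·1 + 3·0 + 3·0; 1·1 + 1·0 + 2·0) = (6, 7, 1)
w2 = Lw1 = (6·6 + 6·7 + 2·1; 7·6 + 3·7 + 3·1; 1·6 + 1·7 + 2·1) = (80, 66, 15)
Lw2 = (906, 803, 176)
w2·Lw2 = 80·906 + 66·803 + 15·176 = 128118; w2·w2 = 80·80 + 66·66 + 15·15 = 10981
λ ≈ 128118/10981 = 11.6672

11.6672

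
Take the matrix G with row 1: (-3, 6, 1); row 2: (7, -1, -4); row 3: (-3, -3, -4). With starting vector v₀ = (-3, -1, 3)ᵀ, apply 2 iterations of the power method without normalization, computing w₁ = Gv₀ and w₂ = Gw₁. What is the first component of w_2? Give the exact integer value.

w1 = Gv₀ = ((-3)·(-3) + 6·(-1) + 1·3; 7·(-3) + (-1)·(-1) + (-4)·3; (-3)·(-3) + (-3)·(-1) + (-4)·3) = (6, -32, 0)
w2 = Gw1 = ((-3)·6 + 6·(-32) + 1·0; 7·6 + (-1)·(-32) + (-4)·0; (-3)·6 + (-3)·(-32) + (-4)·0) = (-210, 74, 78)
The requested component of w2 is -210.

-210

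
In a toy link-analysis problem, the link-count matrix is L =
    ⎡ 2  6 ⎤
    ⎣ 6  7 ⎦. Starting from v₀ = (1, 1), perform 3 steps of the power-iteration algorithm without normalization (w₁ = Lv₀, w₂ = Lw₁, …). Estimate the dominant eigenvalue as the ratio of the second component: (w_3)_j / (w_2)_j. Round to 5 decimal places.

w1 = Lv₀ = (2·1 + 6·1; 6·1 + 7·1) = (8, 13)
w2 = Lw1 = (2·8 + 6·13; 6·8 + 7·13) = (94, 139)
w3 = Lw2 = (1022, 1537)
Ratio at component: 1537 / 139 = 11.05755

λ ≈ 11.05755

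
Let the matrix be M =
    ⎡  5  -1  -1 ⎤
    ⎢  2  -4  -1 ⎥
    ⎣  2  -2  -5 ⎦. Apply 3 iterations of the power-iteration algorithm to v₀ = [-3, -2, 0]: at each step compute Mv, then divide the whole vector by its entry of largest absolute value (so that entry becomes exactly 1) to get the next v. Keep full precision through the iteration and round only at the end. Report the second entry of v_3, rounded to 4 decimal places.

Mv0 = (-13.00000, 2.00000, -2.00000); divide by -13.00000 → v1 = (1.00000, -0.15385, 0.15385)
Mv1 = (5.00000, 2.46154, 1.53846); divide by 5.00000 → v2 = (1.00000, 0.49231, 0.30769)
Mv2 = (4.20000, -0.27692, -0.52308); divide by 4.20000 → v3 = (1.00000, -0.06593, -0.12454)
Requested entry of v3: 18/-273 = -0.0659

-0.0659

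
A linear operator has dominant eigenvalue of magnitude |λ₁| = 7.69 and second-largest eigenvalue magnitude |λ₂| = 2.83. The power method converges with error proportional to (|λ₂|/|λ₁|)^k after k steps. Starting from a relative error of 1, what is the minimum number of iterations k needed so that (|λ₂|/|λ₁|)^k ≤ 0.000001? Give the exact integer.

14

|λ₂/λ₁| = 2.83/7.69 = 0.36801
Need k ≥ ln(0.000001) / ln(0.36801) = -13.8155 / -0.9996 ≈ 13.820
Smallest integer k satisfying the bound: 14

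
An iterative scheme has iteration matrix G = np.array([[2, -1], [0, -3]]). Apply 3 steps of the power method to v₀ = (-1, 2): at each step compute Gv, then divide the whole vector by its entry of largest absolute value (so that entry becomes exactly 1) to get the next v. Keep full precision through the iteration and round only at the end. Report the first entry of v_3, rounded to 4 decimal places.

0.4074

Gv0 = (-4.00000, -6.00000); divide by -6.00000 → v1 = (0.66667, 1.00000)
Gv1 = (0.33333, -3.00000); divide by -3.00000 → v2 = (-0.11111, 1.00000)
Gv2 = (-1.22222, -3.00000); divide by -3.00000 → v3 = (0.40741, 1.00000)
Requested entry of v3: -22/-54 = 0.4074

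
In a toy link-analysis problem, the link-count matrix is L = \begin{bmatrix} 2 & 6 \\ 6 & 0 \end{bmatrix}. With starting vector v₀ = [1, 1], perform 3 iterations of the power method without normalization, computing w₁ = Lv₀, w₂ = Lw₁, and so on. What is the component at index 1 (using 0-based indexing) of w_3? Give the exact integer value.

312

w1 = Lv₀ = (8, 6)
w2 = Lw1 = (52, 48)
w3 = Lw2 = (392, 312)
The requested component of w3 is 312.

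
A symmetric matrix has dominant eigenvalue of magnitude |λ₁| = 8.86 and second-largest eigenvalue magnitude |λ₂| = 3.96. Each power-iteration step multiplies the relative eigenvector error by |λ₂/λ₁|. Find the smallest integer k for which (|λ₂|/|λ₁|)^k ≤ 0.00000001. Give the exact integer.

|λ₂/λ₁| = 3.96/8.86 = 0.44695
Need k ≥ ln(0.00000001) / ln(0.44695) = -18.4207 / -0.8053 ≈ 22.874
Smallest integer k satisfying the bound: 23

23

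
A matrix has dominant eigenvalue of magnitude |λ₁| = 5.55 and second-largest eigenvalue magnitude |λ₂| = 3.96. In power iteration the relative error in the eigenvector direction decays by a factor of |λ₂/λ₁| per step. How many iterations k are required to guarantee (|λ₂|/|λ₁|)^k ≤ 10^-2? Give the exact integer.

14

|λ₂/λ₁| = 3.96/5.55 = 0.71351
Need k ≥ ln(10^-2) / ln(0.71351) = -4.6052 / -0.3376 ≈ 13.643
Smallest integer k satisfying the bound: 14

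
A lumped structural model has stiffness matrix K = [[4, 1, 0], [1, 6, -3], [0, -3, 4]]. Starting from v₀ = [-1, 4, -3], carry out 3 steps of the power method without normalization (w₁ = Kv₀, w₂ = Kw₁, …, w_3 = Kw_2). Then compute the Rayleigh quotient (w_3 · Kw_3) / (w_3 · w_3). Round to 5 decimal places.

w1 = Kv₀ = (4·(-1) + 1·4 + 0·(-3); 1·(-1) + 6·4 + (-3)·(-3); 0·(-1) + (-3)·4 + 4·(-3)) = (0, 32, -24)
w2 = Kw1 = (4·0 + 1·32 + 0·(-24); 1·0 + 6·32 + (-3)·(-24); 0·0 + (-3)·32 + 4·(-24)) = (32, 264, -192)
w3 = Kw2 = (392, 2192, -1560)
Kw3 = (3760, 18224, -12816)
w3·Kw3 = 392·3760 + 2192·18224 + (-1560)·(-12816) = 61413888; w3·w3 = 392·392 + 2192·2192 + (-1560)·(-1560) = 7392128
λ ≈ 61413888/7392128 = 8.30801

λ ≈ 8.30801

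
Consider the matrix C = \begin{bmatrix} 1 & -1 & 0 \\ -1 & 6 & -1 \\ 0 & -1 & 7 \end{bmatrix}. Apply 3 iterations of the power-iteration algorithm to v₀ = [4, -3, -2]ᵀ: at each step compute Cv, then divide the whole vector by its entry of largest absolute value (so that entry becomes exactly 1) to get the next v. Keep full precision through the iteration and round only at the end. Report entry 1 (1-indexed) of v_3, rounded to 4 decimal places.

Cv0 = (7.00000, -20.00000, -11.00000); divide by -20.00000 → v1 = (-0.35000, 1.00000, 0.55000)
Cv1 = (-1.35000, 5.80000, 2.85000); divide by 5.80000 → v2 = (-0.23276, 1.00000, 0.49138)
Cv2 = (-1.23276, 5.74138, 2.43966); divide by 5.74138 → v3 = (-0.21471, 1.00000, 0.42492)
Requested entry of v3: 143/-666 = -0.2147

-0.2147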